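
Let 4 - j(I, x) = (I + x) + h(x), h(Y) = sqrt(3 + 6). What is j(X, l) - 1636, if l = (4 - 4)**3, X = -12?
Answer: -1623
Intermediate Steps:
l = 0 (l = 0**3 = 0)
h(Y) = 3 (h(Y) = sqrt(9) = 3)
j(I, x) = 1 - I - x (j(I, x) = 4 - ((I + x) + 3) = 4 - (3 + I + x) = 4 + (-3 - I - x) = 1 - I - x)
j(X, l) - 1636 = (1 - 1*(-12) - 1*0) - 1636 = (1 + 12 + 0) - 1636 = 13 - 1636 = -1623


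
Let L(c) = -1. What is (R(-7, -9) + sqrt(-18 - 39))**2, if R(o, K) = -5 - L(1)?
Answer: (4 - I*sqrt(57))**2 ≈ -41.0 - 60.399*I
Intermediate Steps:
R(o, K) = -4 (R(o, K) = -5 - 1*(-1) = -5 + 1 = -4)
(R(-7, -9) + sqrt(-18 - 39))**2 = (-4 + sqrt(-18 - 39))**2 = (-4 + sqrt(-57))**2 = (-4 + I*sqrt(57))**2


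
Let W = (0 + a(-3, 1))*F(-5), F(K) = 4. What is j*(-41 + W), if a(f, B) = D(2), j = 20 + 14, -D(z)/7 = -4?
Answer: 2414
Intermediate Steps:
D(z) = 28 (D(z) = -7*(-4) = 28)
j = 34
a(f, B) = 28
W = 112 (W = (0 + 28)*4 = 28*4 = 112)
j*(-41 + W) = 34*(-41 + 112) = 34*71 = 2414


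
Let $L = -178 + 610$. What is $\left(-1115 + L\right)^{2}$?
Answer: $466489$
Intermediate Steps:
$L = 432$
$\left(-1115 + L\right)^{2} = \left(-1115 + 432\right)^{2} = \left(-683\right)^{2} = 466489$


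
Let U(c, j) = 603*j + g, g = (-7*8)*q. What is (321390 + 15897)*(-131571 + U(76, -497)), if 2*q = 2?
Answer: -145477954266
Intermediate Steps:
q = 1 (q = (½)*2 = 1)
g = -56 (g = -7*8*1 = -56*1 = -56)
U(c, j) = -56 + 603*j (U(c, j) = 603*j - 56 = -56 + 603*j)
(321390 + 15897)*(-131571 + U(76, -497)) = (321390 + 15897)*(-131571 + (-56 + 603*(-497))) = 337287*(-131571 + (-56 - 299691)) = 337287*(-131571 - 299747) = 337287*(-431318) = -145477954266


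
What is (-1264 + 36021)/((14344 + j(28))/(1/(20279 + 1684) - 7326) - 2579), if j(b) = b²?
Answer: -5592433867309/415295772787 ≈ -13.466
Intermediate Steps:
(-1264 + 36021)/((14344 + j(28))/(1/(20279 + 1684) - 7326) - 2579) = (-1264 + 36021)/((14344 + 28²)/(1/(20279 + 1684) - 7326) - 2579) = 34757/((14344 + 784)/(1/21963 - 7326) - 2579) = 34757/(15128/(1/21963 - 7326) - 2579) = 34757/(15128/(-160900937/21963) - 2579) = 34757/(15128*(-21963/160900937) - 2579) = 34757/(-332256264/160900937 - 2579) = 34757/(-415295772787/160900937) = 34757*(-160900937/415295772787) = -5592433867309/415295772787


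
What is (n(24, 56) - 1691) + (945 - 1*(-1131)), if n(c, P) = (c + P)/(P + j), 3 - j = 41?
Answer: 3505/9 ≈ 389.44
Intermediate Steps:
j = -38 (j = 3 - 1*41 = 3 - 41 = -38)
n(c, P) = (P + c)/(-38 + P) (n(c, P) = (c + P)/(P - 38) = (P + c)/(-38 + P))
(n(24, 56) - 1691) + (945 - 1*(-1131)) = ((56 + 24)/(-38 + 56) - 1691) + (945 - 1*(-1131)) = (80/18 - 1691) + (945 + 1131) = ((1/18)*80 - 1691) + 2076 = (40/9 - 1691) + 2076 = -15179/9 + 2076 = 3505/9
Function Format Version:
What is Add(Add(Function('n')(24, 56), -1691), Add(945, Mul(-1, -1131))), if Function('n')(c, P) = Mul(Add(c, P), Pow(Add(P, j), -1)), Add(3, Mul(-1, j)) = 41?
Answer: Rational(3505, 9) ≈ 389.44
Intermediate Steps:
j = -38 (j = Add(3, Mul(-1, 41)) = Add(3, -41) = -38)
Function('n')(c, P) = Mul(Pow(Add(-38, P), -1), Add(P, c)) (Function('n')(c, P) = Mul(Add(c, P), Pow(Add(P, -38), -1)) = Mul(Add(P, c), Pow(Add(-38, P), -1)) = Mul(Pow(Add(-38, P), -1), Add(P, c)))
Add(Add(Function('n')(24, 56), -1691), Add(945, Mul(-1, -1131))) = Add(Add(Mul(Pow(Add(-38, 56), -1), Add(56, 24)), -1691), Add(945, Mul(-1, -1131))) = Add(Add(Mul(Pow(18, -1), 80), -1691), Add(945, 1131)) = Add(Add(Mul(Rational(1, 18), 80), -1691), 2076) = Add(Add(Rational(40, 9), -1691), 2076) = Add(Rational(-15179, 9), 2076) = Rational(3505, 9)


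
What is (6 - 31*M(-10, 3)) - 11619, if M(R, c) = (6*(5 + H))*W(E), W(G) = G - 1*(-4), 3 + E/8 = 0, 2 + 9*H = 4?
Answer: 23441/3 ≈ 7813.7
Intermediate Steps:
H = 2/9 (H = -2/9 + (1/9)*4 = -2/9 + 4/9 = 2/9 ≈ 0.22222)
E = -24 (E = -24 + 8*0 = -24 + 0 = -24)
W(G) = 4 + G (W(G) = G + 4 = 4 + G)
M(R, c) = -1880/3 (M(R, c) = (6*(5 + 2/9))*(4 - 24) = (6*(47/9))*(-20) = (94/3)*(-20) = -1880/3)
(6 - 31*M(-10, 3)) - 11619 = (6 - 31*(-1880/3)) - 11619 = (6 + 58280/3) - 11619 = 58298/3 - 11619 = 23441/3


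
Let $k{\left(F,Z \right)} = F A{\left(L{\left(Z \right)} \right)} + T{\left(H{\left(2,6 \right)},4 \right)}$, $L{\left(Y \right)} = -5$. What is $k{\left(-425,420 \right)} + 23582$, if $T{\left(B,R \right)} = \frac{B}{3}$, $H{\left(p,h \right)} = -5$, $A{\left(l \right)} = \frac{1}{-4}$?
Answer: $\frac{284239}{12} \approx 23687.0$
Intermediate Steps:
$A{\left(l \right)} = - \frac{1}{4}$
$T{\left(B,R \right)} = \frac{B}{3}$ ($T{\left(B,R \right)} = B \frac{1}{3} = \frac{B}{3}$)
$k{\left(F,Z \right)} = - \frac{5}{3} - \frac{F}{4}$ ($k{\left(F,Z \right)} = F \left(- \frac{1}{4}\right) + \frac{1}{3} \left(-5\right) = - \frac{F}{4} - \frac{5}{3} = - \frac{5}{3} - \frac{F}{4}$)
$k{\left(-425,420 \right)} + 23582 = \left(- \frac{5}{3} - - \frac{425}{4}\right) + 23582 = \left(- \frac{5}{3} + \frac{425}{4}\right) + 23582 = \frac{1255}{12} + 23582 = \frac{284239}{12}$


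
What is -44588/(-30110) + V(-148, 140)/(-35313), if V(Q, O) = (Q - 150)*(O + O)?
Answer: 13714478/3568035 ≈ 3.8437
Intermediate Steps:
V(Q, O) = 2*O*(-150 + Q) (V(Q, O) = (-150 + Q)*(2*O) = 2*O*(-150 + Q))
-44588/(-30110) + V(-148, 140)/(-35313) = -44588/(-30110) + (2*140*(-150 - 148))/(-35313) = -44588*(-1/30110) + (2*140*(-298))*(-1/35313) = 22294/15055 - 83440*(-1/35313) = 22294/15055 + 560/237 = 13714478/3568035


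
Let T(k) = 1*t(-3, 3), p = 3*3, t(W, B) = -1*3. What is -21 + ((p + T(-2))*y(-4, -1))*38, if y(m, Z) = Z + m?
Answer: -1161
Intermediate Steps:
t(W, B) = -3
p = 9
T(k) = -3 (T(k) = 1*(-3) = -3)
-21 + ((p + T(-2))*y(-4, -1))*38 = -21 + ((9 - 3)*(-1 - 4))*38 = -21 + (6*(-5))*38 = -21 - 30*38 = -21 - 1140 = -1161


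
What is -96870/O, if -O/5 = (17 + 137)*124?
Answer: 9687/9548 ≈ 1.0146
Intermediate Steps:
O = -95480 (O = -5*(17 + 137)*124 = -770*124 = -5*19096 = -95480)
-96870/O = -96870/(-95480) = -96870*(-1/95480) = 9687/9548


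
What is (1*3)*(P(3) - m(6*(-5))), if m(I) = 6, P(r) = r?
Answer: -9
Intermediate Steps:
(1*3)*(P(3) - m(6*(-5))) = (1*3)*(3 - 1*6) = 3*(3 - 6) = 3*(-3) = -9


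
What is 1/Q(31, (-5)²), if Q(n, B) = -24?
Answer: -1/24 ≈ -0.041667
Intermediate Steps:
1/Q(31, (-5)²) = 1/(-24) = -1/24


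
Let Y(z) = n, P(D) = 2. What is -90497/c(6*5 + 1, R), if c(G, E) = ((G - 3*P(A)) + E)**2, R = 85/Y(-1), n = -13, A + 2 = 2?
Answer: -15293993/57600 ≈ -265.52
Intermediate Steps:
A = 0 (A = -2 + 2 = 0)
Y(z) = -13
R = -85/13 (R = 85/(-13) = 85*(-1/13) = -85/13 ≈ -6.5385)
c(G, E) = (-6 + E + G)**2 (c(G, E) = ((G - 3*2) + E)**2 = ((G - 6) + E)**2 = ((-6 + G) + E)**2 = (-6 + E + G)**2)
-90497/c(6*5 + 1, R) = -90497/(-6 - 85/13 + (6*5 + 1))**2 = -90497/(-6 - 85/13 + (30 + 1))**2 = -90497/(-6 - 85/13 + 31)**2 = -90497/((240/13)**2) = -90497/57600/169 = -90497*169/57600 = -15293993/57600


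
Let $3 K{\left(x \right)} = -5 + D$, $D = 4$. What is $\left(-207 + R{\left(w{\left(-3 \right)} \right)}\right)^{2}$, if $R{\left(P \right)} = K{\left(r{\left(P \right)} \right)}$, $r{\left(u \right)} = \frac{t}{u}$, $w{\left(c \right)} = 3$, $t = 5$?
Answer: $\frac{386884}{9} \approx 42987.0$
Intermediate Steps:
$r{\left(u \right)} = \frac{5}{u}$
$K{\left(x \right)} = - \frac{1}{3}$ ($K{\left(x \right)} = \frac{-5 + 4}{3} = \frac{1}{3} \left(-1\right) = - \frac{1}{3}$)
$R{\left(P \right)} = - \frac{1}{3}$
$\left(-207 + R{\left(w{\left(-3 \right)} \right)}\right)^{2} = \left(-207 - \frac{1}{3}\right)^{2} = \left(- \frac{622}{3}\right)^{2} = \frac{386884}{9}$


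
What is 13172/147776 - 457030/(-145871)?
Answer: 17364869523/5389058224 ≈ 3.2222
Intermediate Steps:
13172/147776 - 457030/(-145871) = 13172*(1/147776) - 457030*(-1/145871) = 3293/36944 + 457030/145871 = 17364869523/5389058224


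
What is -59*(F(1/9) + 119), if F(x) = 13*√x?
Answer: -21830/3 ≈ -7276.7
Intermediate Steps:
-59*(F(1/9) + 119) = -59*(13*√(1/9) + 119) = -59*(13*√(⅑) + 119) = -59*(13*(⅓) + 119) = -59*(13/3 + 119) = -59*370/3 = -21830/3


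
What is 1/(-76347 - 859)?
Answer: -1/77206 ≈ -1.2952e-5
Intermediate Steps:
1/(-76347 - 859) = 1/(-77206) = -1/77206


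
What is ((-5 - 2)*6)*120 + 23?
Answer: -5017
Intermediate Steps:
((-5 - 2)*6)*120 + 23 = -7*6*120 + 23 = -42*120 + 23 = -5040 + 23 = -5017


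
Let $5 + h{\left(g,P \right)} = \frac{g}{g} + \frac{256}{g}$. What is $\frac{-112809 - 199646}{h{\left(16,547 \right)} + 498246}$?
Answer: $- \frac{312455}{498258} \approx -0.62709$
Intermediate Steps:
$h{\left(g,P \right)} = -4 + \frac{256}{g}$ ($h{\left(g,P \right)} = -5 + \left(\frac{g}{g} + \frac{256}{g}\right) = -5 + \left(1 + \frac{256}{g}\right) = -4 + \frac{256}{g}$)
$\frac{-112809 - 199646}{h{\left(16,547 \right)} + 498246} = \frac{-112809 - 199646}{\left(-4 + \frac{256}{16}\right) + 498246} = - \frac{312455}{\left(-4 + 256 \cdot \frac{1}{16}\right) + 498246} = - \frac{312455}{\left(-4 + 16\right) + 498246} = - \frac{312455}{12 + 498246} = - \frac{312455}{498258}$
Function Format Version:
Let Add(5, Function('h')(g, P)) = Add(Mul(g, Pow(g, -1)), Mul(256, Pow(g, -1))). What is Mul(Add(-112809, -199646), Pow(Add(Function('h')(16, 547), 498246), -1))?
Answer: Rational(-312455, 498258) ≈ -0.62709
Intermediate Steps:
Function('h')(g, P) = Add(-4, Mul(256, Pow(g, -1))) (Function('h')(g, P) = Add(-5, Add(Mul(g, Pow(g, -1)), Mul(256, Pow(g, -1)))) = Add(-5, Add(1, Mul(256, Pow(g, -1)))) = Add(-4, Mul(256, Pow(g, -1))))
Mul(Add(-112809, -199646), Pow(Add(Function('h')(16, 547), 498246), -1)) = Mul(Add(-112809, -199646), Pow(Add(Add(-4, Mul(256, Pow(16, -1))), 498246), -1)) = Mul(-312455, Pow(Add(Add(-4, Mul(256, Rational(1, 16))), 498246), -1)) = Mul(-312455, Pow(Add(Add(-4, 16), 498246), -1)) = Mul(-312455, Pow(Add(12, 498246), -1)) = Mul(-312455, Pow(498258, -1)) = Mul(-312455, Rational(1, 498258)) = Rational(-312455, 498258)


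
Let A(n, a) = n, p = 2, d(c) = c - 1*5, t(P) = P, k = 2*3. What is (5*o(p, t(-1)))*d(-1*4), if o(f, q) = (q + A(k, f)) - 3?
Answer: -90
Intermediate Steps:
k = 6
d(c) = -5 + c (d(c) = c - 5 = -5 + c)
o(f, q) = 3 + q (o(f, q) = (q + 6) - 3 = (6 + q) - 3 = 3 + q)
(5*o(p, t(-1)))*d(-1*4) = (5*(3 - 1))*(-5 - 1*4) = (5*2)*(-5 - 4) = 10*(-9) = -90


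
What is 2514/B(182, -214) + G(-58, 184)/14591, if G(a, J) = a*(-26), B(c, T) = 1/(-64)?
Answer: -2347632028/14591 ≈ -1.6090e+5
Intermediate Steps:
B(c, T) = -1/64
G(a, J) = -26*a
2514/B(182, -214) + G(-58, 184)/14591 = 2514/(-1/64) - 26*(-58)/14591 = 2514*(-64) + 1508*(1/14591) = -160896 + 1508/14591 = -2347632028/14591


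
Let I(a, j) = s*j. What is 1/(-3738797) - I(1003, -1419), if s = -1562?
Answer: -8286961296967/3738797 ≈ -2.2165e+6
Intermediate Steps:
I(a, j) = -1562*j
1/(-3738797) - I(1003, -1419) = 1/(-3738797) - (-1562)*(-1419) = -1/3738797 - 1*2216478 = -1/3738797 - 2216478 = -8286961296967/3738797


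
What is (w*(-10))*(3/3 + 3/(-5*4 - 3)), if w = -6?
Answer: 1200/23 ≈ 52.174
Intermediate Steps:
(w*(-10))*(3/3 + 3/(-5*4 - 3)) = (-6*(-10))*(3/3 + 3/(-5*4 - 3)) = 60*(3*(⅓) + 3/(-20 - 3)) = 60*(1 + 3/(-23)) = 60*(1 + 3*(-1/23)) = 60*(1 - 3/23) = 60*(20/23) = 1200/23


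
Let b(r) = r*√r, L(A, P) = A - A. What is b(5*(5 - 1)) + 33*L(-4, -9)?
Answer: 40*√5 ≈ 89.443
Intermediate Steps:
L(A, P) = 0
b(r) = r^(3/2)
b(5*(5 - 1)) + 33*L(-4, -9) = (5*(5 - 1))^(3/2) + 33*0 = (5*4)^(3/2) + 0 = 20^(3/2) + 0 = 40*√5 + 0 = 40*√5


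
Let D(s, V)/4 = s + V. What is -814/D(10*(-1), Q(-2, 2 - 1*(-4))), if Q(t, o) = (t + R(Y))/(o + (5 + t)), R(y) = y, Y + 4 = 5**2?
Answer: 3663/142 ≈ 25.796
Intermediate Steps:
Y = 21 (Y = -4 + 5**2 = -4 + 25 = 21)
Q(t, o) = (21 + t)/(5 + o + t) (Q(t, o) = (t + 21)/(o + (5 + t)) = (21 + t)/(5 + o + t))
D(s, V) = 4*V + 4*s (D(s, V) = 4*(s + V) = 4*(V + s) = 4*V + 4*s)
-814/D(10*(-1), Q(-2, 2 - 1*(-4))) = -814/(4*((21 - 2)/(5 + (2 - 1*(-4)) - 2)) + 4*(10*(-1))) = -814/(4*(19/(5 + (2 + 4) - 2)) + 4*(-10)) = -814/(4*(19/(5 + 6 - 2)) - 40) = -814/(4*(19/9) - 40) = -814/(76/9 - 40) = -814/(-284/9) = -814*(-9/284) = 3663/142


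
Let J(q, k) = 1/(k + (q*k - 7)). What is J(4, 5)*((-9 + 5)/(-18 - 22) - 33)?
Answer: -329/180 ≈ -1.8278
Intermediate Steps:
J(q, k) = 1/(-7 + k + k*q) (J(q, k) = 1/(k + (k*q - 7)) = 1/(k + (-7 + k*q)) = 1/(-7 + k + k*q))
J(4, 5)*((-9 + 5)/(-18 - 22) - 33) = ((-9 + 5)/(-18 - 22) - 33)/(-7 + 5 + 5*4) = (-4/(-40) - 33)/(-7 + 5 + 20) = (-4*(-1/40) - 33)/18 = (⅒ - 33)/18 = (1/18)*(-329/10) = -329/180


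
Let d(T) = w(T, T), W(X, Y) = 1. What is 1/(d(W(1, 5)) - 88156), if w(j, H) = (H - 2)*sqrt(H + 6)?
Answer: -88156/7771480329 + sqrt(7)/7771480329 ≈ -1.1343e-5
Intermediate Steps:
w(j, H) = sqrt(6 + H)*(-2 + H) (w(j, H) = (-2 + H)*sqrt(6 + H) = sqrt(6 + H)*(-2 + H))
d(T) = sqrt(6 + T)*(-2 + T)
1/(d(W(1, 5)) - 88156) = 1/(sqrt(6 + 1)*(-2 + 1) - 88156) = 1/(sqrt(7)*(-1) - 88156) = 1/(-sqrt(7) - 88156) = 1/(-88156 - sqrt(7))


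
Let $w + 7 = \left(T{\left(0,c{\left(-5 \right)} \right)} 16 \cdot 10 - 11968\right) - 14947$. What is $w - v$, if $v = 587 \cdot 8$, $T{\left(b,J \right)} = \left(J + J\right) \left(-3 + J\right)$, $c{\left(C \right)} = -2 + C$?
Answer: $-9218$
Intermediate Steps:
$T{\left(b,J \right)} = 2 J \left(-3 + J\right)$
$v = 4696$
$w = -4522$ ($w = -7 - \left(26915 - 2 \left(-2 - 5\right) \left(-3 - 7\right) 16 \cdot 10\right) = -7 - \left(26915 - 2 \left(-7\right) \left(-3 - 7\right) 16 \cdot 10\right) = -7 - \left(26915 - 2 \left(-7\right) \left(-10\right) 16 \cdot 10\right) = -7 - \left(26915 - 140 \cdot 16 \cdot 10\right) = -7 + \left(\left(2240 \cdot 10 - 11968\right) - 14947\right) = -7 + \left(\left(22400 - 11968\right) - 14947\right) = -7 + \left(10432 - 14947\right) = -7 - 4515 = -4522$)
$w - v = -4522 - 4696 = -9218$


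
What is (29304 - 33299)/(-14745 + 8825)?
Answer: 799/1184 ≈ 0.67483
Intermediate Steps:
(29304 - 33299)/(-14745 + 8825) = -3995/(-5920) = -3995*(-1/5920) = 799/1184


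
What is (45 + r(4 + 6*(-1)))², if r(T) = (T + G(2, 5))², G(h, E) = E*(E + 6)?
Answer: 8145316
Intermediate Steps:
G(h, E) = E*(6 + E)
r(T) = (55 + T)² (r(T) = (T + 5*(6 + 5))² = (T + 5*11)² = (T + 55)² = (55 + T)²)
(45 + r(4 + 6*(-1)))² = (45 + (55 + (4 + 6*(-1)))²)² = (45 + (55 + (4 - 6))²)² = (45 + (55 - 2)²)² = (45 + 53²)² = (45 + 2809)² = 2854² = 8145316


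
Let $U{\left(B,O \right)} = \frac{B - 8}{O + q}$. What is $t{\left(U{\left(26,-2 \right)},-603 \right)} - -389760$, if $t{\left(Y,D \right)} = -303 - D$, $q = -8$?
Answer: $390060$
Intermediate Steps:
$U{\left(B,O \right)} = \frac{-8 + B}{-8 + O}$ ($U{\left(B,O \right)} = \frac{B - 8}{O - 8} = \frac{-8 + B}{-8 + O}$)
$t{\left(U{\left(26,-2 \right)},-603 \right)} - -389760 = \left(-303 - -603\right) - -389760 = \left(-303 + 603\right) + 389760 = 300 + 389760 = 390060$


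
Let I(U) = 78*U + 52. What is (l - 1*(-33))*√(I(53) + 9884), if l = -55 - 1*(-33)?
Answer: 11*√14070 ≈ 1304.8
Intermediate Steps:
I(U) = 52 + 78*U
l = -22 (l = -55 + 33 = -22)
(l - 1*(-33))*√(I(53) + 9884) = (-22 - 1*(-33))*√((52 + 78*53) + 9884) = (-22 + 33)*√((52 + 4134) + 9884) = 11*√(4186 + 9884) = 11*√14070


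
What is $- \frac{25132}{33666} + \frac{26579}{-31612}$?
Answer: $- \frac{120662957}{76017828} \approx -1.5873$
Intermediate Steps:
$- \frac{25132}{33666} + \frac{26579}{-31612} = \left(-25132\right) \frac{1}{33666} + 26579 \left(- \frac{1}{31612}\right) = - \frac{12566}{16833} - \frac{3797}{4516} = - \frac{120662957}{76017828}$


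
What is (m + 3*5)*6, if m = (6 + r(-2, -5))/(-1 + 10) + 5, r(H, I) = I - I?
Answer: 124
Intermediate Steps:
r(H, I) = 0
m = 17/3 (m = (6 + 0)/(-1 + 10) + 5 = 6/9 + 5 = 6*(⅑) + 5 = ⅔ + 5 = 17/3 ≈ 5.6667)
(m + 3*5)*6 = (17/3 + 3*5)*6 = (17/3 + 15)*6 = (62/3)*6 = 124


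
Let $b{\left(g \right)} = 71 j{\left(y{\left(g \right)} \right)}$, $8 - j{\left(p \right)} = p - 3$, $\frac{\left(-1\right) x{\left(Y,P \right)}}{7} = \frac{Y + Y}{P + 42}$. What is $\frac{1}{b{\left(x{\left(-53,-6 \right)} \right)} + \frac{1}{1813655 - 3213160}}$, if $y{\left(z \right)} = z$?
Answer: $- \frac{25191090}{17190119933} \approx -0.0014654$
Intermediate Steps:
$x{\left(Y,P \right)} = - \frac{14 Y}{42 + P}$ ($x{\left(Y,P \right)} = - 7 \frac{Y + Y}{P + 42} = - 7 \frac{2 Y}{42 + P} = - \frac{14 Y}{42 + P}$)
$j{\left(p \right)} = 11 - p$ ($j{\left(p \right)} = 8 - \left(p - 3\right) = 8 - \left(-3 + p\right) = 11 - p$)
$b{\left(g \right)} = 781 - 71 g$ ($b{\left(g \right)} = 71 \left(11 - g\right) = 781 - 71 g$)
$\frac{1}{b{\left(x{\left(-53,-6 \right)} \right)} + \frac{1}{1813655 - 3213160}} = \frac{1}{\left(781 - 71 \left(\left(-14\right) \left(-53\right) \frac{1}{42 - 6}\right)\right) + \frac{1}{1813655 - 3213160}} = \frac{1}{\left(781 - 71 \left(\left(-14\right) \left(-53\right) \frac{1}{36}\right)\right) + \frac{1}{-1399505}} = \frac{1}{\left(781 - 71 \left(\left(-14\right) \left(-53\right) \frac{1}{36}\right)\right) - \frac{1}{1399505}} = \frac{1}{\left(781 - \frac{26341}{18}\right) - \frac{1}{1399505}} = \frac{1}{- \frac{12283}{18} - \frac{1}{1399505}} = \frac{1}{- \frac{17190119933}{25191090}} = - \frac{25191090}{17190119933}$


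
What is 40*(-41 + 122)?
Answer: 3240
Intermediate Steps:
40*(-41 + 122) = 40*81 = 3240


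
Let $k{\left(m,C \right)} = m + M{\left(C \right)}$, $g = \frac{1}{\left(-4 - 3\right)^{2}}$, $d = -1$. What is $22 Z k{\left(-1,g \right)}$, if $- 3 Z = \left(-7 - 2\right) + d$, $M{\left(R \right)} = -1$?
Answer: $- \frac{440}{3} \approx -146.67$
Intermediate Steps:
$Z = \frac{10}{3}$ ($Z = - \frac{\left(-7 - 2\right) - 1}{3} = - \frac{-9 - 1}{3} = \left(- \frac{1}{3}\right) \left(-10\right) = \frac{10}{3} \approx 3.3333$)
$g = \frac{1}{49}$ ($g = \frac{1}{\left(-7\right)^{2}} = \frac{1}{49} \approx 0.020408$)
$k{\left(m,C \right)} = -1 + m$ ($k{\left(m,C \right)} = m - 1 = -1 + m$)
$22 Z k{\left(-1,g \right)} = 22 \cdot \frac{10}{3} \left(-1 - 1\right) = \frac{220}{3} \left(-2\right) = - \frac{440}{3}$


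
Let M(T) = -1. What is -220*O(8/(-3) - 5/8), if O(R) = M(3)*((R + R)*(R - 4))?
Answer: 760375/72 ≈ 10561.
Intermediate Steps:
O(R) = -2*R*(-4 + R) (O(R) = -(R + R)*(R - 4) = -2*R*(-4 + R))
-220*O(8/(-3) - 5/8) = -440*(8/(-3) - 5/8)*(4 - (8/(-3) - 5/8)) = -440*(8*(-⅓) - 5*⅛)*(4 - (8*(-⅓) - 5*⅛)) = -440*(-8/3 - 5/8)*(4 - (-8/3 - 5/8)) = -440*(-79)*(4 - 1*(-79/24))/24 = -440*(-79)*(4 + 79/24)/24 = -440*(-79)*175/(24*24) = -220*(-13825/288) = 760375/72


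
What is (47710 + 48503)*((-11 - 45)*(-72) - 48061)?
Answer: -4236162177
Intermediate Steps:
(47710 + 48503)*((-11 - 45)*(-72) - 48061) = 96213*(-56*(-72) - 48061) = 96213*(4032 - 48061) = 96213*(-44029) = -4236162177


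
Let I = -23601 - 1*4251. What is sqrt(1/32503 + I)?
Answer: I*sqrt(29424106358165)/32503 ≈ 166.89*I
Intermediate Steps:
I = -27852 (I = -23601 - 4251 = -27852)
sqrt(1/32503 + I) = sqrt(1/32503 - 27852) = sqrt(-905273555/32503) = I*sqrt(29424106358165)/32503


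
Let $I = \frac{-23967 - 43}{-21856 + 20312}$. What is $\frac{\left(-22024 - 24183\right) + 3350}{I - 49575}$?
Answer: $\frac{33085604}{38259895} \approx 0.86476$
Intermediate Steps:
$I = \frac{12005}{772}$ ($I = \frac{-23967 + \left(-5675 + 5632\right)}{-1544} = \left(-23967 - 43\right) \left(- \frac{1}{1544}\right) = \left(-24010\right) \left(- \frac{1}{1544}\right) = \frac{12005}{772} \approx 15.551$)
$\frac{\left(-22024 - 24183\right) + 3350}{I - 49575} = \frac{\left(-22024 - 24183\right) + 3350}{\frac{12005}{772} - 49575} = \frac{-46207 + 3350}{- \frac{38259895}{772}} = \left(-42857\right) \left(- \frac{772}{38259895}\right) = \frac{33085604}{38259895}$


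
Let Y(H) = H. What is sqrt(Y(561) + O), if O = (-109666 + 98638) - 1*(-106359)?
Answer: 2*sqrt(23973) ≈ 309.66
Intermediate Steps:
O = 95331 (O = -11028 + 106359 = 95331)
sqrt(Y(561) + O) = sqrt(561 + 95331) = sqrt(95892) = 2*sqrt(23973)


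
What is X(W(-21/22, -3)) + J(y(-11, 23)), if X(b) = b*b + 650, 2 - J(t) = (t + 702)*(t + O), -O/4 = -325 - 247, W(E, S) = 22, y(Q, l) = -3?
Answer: -1596079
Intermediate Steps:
O = 2288 (O = -4*(-325 - 247) = -4*(-572) = 2288)
J(t) = 2 - (702 + t)*(2288 + t) (J(t) = 2 - (t + 702)*(t + 2288) = 2 - (702 + t)*(2288 + t))
X(b) = 650 + b² (X(b) = b² + 650 = 650 + b²)
X(W(-21/22, -3)) + J(y(-11, 23)) = (650 + 22²) + (-1606174 - 1*(-3)² - 2990*(-3)) = (650 + 484) + (-1606174 - 1*9 + 8970) = 1134 + (-1606174 - 9 + 8970) = 1134 - 1597213 = -1596079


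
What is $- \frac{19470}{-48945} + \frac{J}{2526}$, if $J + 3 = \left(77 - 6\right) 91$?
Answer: $\frac{12175601}{4121169} \approx 2.9544$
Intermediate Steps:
$J = 6458$ ($J = -3 + \left(77 - 6\right) 91 = -3 + 71 \cdot 91 = -3 + 6461 = 6458$)
$- \frac{19470}{-48945} + \frac{J}{2526} = - \frac{19470}{-48945} + \frac{6458}{2526} = \left(-19470\right) \left(- \frac{1}{48945}\right) + 6458 \cdot \frac{1}{2526} = \frac{1298}{3263} + \frac{3229}{1263} = \frac{12175601}{4121169}$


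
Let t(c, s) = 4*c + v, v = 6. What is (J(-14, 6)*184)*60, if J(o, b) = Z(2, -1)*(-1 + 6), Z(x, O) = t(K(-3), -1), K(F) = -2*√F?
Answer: 331200 - 441600*I*√3 ≈ 3.312e+5 - 7.6487e+5*I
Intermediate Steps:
t(c, s) = 6 + 4*c (t(c, s) = 4*c + 6 = 6 + 4*c)
Z(x, O) = 6 - 8*I*√3 (Z(x, O) = 6 + 4*(-2*I*√3) = 6 - 8*I*√3)
J(o, b) = 30 - 40*I*√3 (J(o, b) = (6 - 8*I*√3)*(-1 + 6) = (6 - 8*I*√3)*5 = 30 - 40*I*√3)
(J(-14, 6)*184)*60 = ((30 - 40*I*√3)*184)*60 = (5520 - 7360*I*√3)*60 = 331200 - 441600*I*√3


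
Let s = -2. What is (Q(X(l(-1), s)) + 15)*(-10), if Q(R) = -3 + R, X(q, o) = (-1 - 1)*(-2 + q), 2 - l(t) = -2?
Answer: -80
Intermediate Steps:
l(t) = 4 (l(t) = 2 - 1*(-2) = 2 + 2 = 4)
X(q, o) = 4 - 2*q (X(q, o) = -2*(-2 + q) = 4 - 2*q)
(Q(X(l(-1), s)) + 15)*(-10) = ((-3 + (4 - 2*4)) + 15)*(-10) = ((-3 + (4 - 8)) + 15)*(-10) = ((-3 - 4) + 15)*(-10) = (-7 + 15)*(-10) = 8*(-10) = -80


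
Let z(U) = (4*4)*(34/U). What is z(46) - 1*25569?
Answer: -587815/23 ≈ -25557.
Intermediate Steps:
z(U) = 544/U (z(U) = 16*(34/U) = 544/U)
z(46) - 1*25569 = 544/46 - 1*25569 = 544*(1/46) - 25569 = 272/23 - 25569 = -587815/23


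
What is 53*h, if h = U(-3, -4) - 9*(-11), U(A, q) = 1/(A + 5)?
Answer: 10547/2 ≈ 5273.5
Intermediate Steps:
U(A, q) = 1/(5 + A)
h = 199/2 (h = 1/(5 - 3) - 9*(-11) = 1/2 + 99 = 199/2 ≈ 99.500)
53*h = 53*(199/2) = 10547/2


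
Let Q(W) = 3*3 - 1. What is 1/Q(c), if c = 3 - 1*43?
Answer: ⅛ ≈ 0.12500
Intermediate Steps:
c = -40 (c = 3 - 43 = -40)
Q(W) = 8 (Q(W) = 9 - 1 = 8)
1/Q(c) = 1/8 = ⅛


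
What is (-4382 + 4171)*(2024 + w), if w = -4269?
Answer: 473695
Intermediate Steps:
(-4382 + 4171)*(2024 + w) = (-4382 + 4171)*(2024 - 4269) = -211*(-2245) = 473695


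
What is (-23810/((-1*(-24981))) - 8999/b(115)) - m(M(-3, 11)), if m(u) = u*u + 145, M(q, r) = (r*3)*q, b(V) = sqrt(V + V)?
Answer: -248484836/24981 - 8999*sqrt(230)/230 ≈ -10540.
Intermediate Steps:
b(V) = sqrt(2)*sqrt(V) (b(V) = sqrt(2*V) = sqrt(2)*sqrt(V))
M(q, r) = 3*q*r (M(q, r) = (3*r)*q = 3*q*r)
m(u) = 145 + u**2 (m(u) = u**2 + 145 = 145 + u**2)
(-23810/((-1*(-24981))) - 8999/b(115)) - m(M(-3, 11)) = (-23810/((-1*(-24981))) - 8999*sqrt(230)/230) - (145 + (3*(-3)*11)**2) = (-23810/24981 - 8999*sqrt(230)/230) - (145 + (-99)**2) = (-23810*1/24981 - 8999*sqrt(230)/230) - (145 + 9801) = (-23810/24981 - 8999*sqrt(230)/230) - 1*9946 = (-23810/24981 - 8999*sqrt(230)/230) - 9946 = -248484836/24981 - 8999*sqrt(230)/230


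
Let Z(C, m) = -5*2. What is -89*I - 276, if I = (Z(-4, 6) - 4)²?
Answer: -17720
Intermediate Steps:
Z(C, m) = -10
I = 196 (I = (-10 - 4)² = (-14)² = 196)
-89*I - 276 = -89*196 - 276 = -17444 - 276 = -17720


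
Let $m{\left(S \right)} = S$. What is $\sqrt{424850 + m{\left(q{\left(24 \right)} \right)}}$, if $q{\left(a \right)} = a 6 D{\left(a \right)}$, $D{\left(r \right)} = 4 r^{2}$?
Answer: $\sqrt{756626} \approx 869.84$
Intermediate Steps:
$q{\left(a \right)} = 24 a^{3}$ ($q{\left(a \right)} = a 6 \cdot 4 a^{2} = 6 a 4 a^{2} = 24 a^{3}$)
$\sqrt{424850 + m{\left(q{\left(24 \right)} \right)}} = \sqrt{424850 + 24 \cdot 24^{3}} = \sqrt{424850 + 24 \cdot 13824} = \sqrt{424850 + 331776} = \sqrt{756626}$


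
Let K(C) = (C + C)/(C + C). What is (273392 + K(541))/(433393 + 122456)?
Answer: 30377/61761 ≈ 0.49185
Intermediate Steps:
K(C) = 1 (K(C) = (2*C)/((2*C)) = (2*C)*(1/(2*C)) = 1)
(273392 + K(541))/(433393 + 122456) = (273392 + 1)/(433393 + 122456) = 273393/555849 = 273393*(1/555849) = 30377/61761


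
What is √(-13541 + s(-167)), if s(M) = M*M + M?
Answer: √14181 ≈ 119.08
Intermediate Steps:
s(M) = M + M² (s(M) = M² + M = M + M²)
√(-13541 + s(-167)) = √(-13541 - 167*(1 - 167)) = √(-13541 - 167*(-166)) = √(-13541 + 27722) = √14181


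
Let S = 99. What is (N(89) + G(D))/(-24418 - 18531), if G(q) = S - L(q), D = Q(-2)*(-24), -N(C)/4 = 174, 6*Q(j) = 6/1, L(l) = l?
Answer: 573/42949 ≈ 0.013341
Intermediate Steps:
Q(j) = 1 (Q(j) = (6/1)/6 = (6*1)/6 = (⅙)*6 = 1)
N(C) = -696 (N(C) = -4*174 = -696)
D = -24 (D = 1*(-24) = -24)
G(q) = 99 - q
(N(89) + G(D))/(-24418 - 18531) = (-696 + (99 - 1*(-24)))/(-24418 - 18531) = (-696 + (99 + 24))/(-42949) = (-696 + 123)*(-1/42949) = -573*(-1/42949) = 573/42949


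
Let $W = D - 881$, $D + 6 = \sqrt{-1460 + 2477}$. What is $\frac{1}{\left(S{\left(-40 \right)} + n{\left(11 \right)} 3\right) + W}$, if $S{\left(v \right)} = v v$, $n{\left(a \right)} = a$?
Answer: $\frac{746}{555499} - \frac{3 \sqrt{113}}{555499} \approx 0.0012855$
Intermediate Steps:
$S{\left(v \right)} = v^{2}$
$D = -6 + 3 \sqrt{113}$ ($D = -6 + \sqrt{-1460 + 2477} = -6 + \sqrt{1017} = -6 + 3 \sqrt{113} \approx 25.89$)
$W = -887 + 3 \sqrt{113}$ ($W = \left(-6 + 3 \sqrt{113}\right) - 881 = -887 + 3 \sqrt{113} \approx -855.11$)
$\frac{1}{\left(S{\left(-40 \right)} + n{\left(11 \right)} 3\right) + W} = \frac{1}{\left(\left(-40\right)^{2} + 11 \cdot 3\right) - \left(887 - 3 \sqrt{113}\right)} = \frac{1}{\left(1600 + 33\right) - \left(887 - 3 \sqrt{113}\right)} = \frac{1}{1633 - \left(887 - 3 \sqrt{113}\right)} = \frac{1}{746 + 3 \sqrt{113}}$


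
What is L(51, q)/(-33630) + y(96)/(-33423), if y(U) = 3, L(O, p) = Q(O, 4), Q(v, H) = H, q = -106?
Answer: -39097/187335915 ≈ -0.00020870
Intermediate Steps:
L(O, p) = 4
L(51, q)/(-33630) + y(96)/(-33423) = 4/(-33630) + 3/(-33423) = 4*(-1/33630) + 3*(-1/33423) = -2/16815 - 1/11141 = -39097/187335915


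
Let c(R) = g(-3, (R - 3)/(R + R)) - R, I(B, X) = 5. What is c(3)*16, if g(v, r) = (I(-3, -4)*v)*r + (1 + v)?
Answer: -80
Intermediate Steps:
g(v, r) = 1 + v + 5*r*v (g(v, r) = (5*v)*r + (1 + v) = 5*r*v + (1 + v) = 1 + v + 5*r*v)
c(R) = -2 - R - 15*(-3 + R)/(2*R) (c(R) = (1 - 3 + 5*((R - 3)/(R + R))*(-3)) - R = (1 - 3 + 5*((-3 + R)/((2*R)))*(-3)) - R = (1 - 3 + 5*((-3 + R)*(1/(2*R)))*(-3)) - R = (1 - 3 + 5*((-3 + R)/(2*R))*(-3)) - R = (1 - 3 - 15*(-3 + R)/(2*R)) - R = (-2 - 15*(-3 + R)/(2*R)) - R = -2 - R - 15*(-3 + R)/(2*R))
c(3)*16 = (-19/2 - 1*3 + (45/2)/3)*16 = (-19/2 - 3 + (45/2)*(1/3))*16 = (-19/2 - 3 + 15/2)*16 = -5*16 = -80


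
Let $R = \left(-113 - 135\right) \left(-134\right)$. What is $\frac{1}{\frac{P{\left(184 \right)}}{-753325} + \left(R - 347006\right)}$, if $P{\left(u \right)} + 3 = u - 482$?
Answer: $- \frac{753325}{236373798249} \approx -3.187 \cdot 10^{-6}$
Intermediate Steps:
$R = 33232$ ($R = \left(-248\right) \left(-134\right) = 33232$)
$P{\left(u \right)} = -485 + u$ ($P{\left(u \right)} = -3 + \left(u - 482\right) = -3 + \left(-482 + u\right) = -485 + u$)
$\frac{1}{\frac{P{\left(184 \right)}}{-753325} + \left(R - 347006\right)} = \frac{1}{\frac{-485 + 184}{-753325} + \left(33232 - 347006\right)} = \frac{1}{\left(-301\right) \left(- \frac{1}{753325}\right) + \left(33232 - 347006\right)} = \frac{1}{\frac{301}{753325} - 313774} = \frac{1}{- \frac{236373798249}{753325}} = - \frac{753325}{236373798249}$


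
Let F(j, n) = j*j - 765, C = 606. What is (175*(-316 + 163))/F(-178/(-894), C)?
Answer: 5349885975/152845964 ≈ 35.002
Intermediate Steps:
F(j, n) = -765 + j² (F(j, n) = j² - 765 = -765 + j²)
(175*(-316 + 163))/F(-178/(-894), C) = (175*(-316 + 163))/(-765 + (-178/(-894))²) = (175*(-153))/(-765 + (-178*(-1/894))²) = -26775/(-765 + (89/447)²) = -26775/(-765 + 7921/199809) = -26775/(-152845964/199809) = -26775*(-199809/152845964) = 5349885975/152845964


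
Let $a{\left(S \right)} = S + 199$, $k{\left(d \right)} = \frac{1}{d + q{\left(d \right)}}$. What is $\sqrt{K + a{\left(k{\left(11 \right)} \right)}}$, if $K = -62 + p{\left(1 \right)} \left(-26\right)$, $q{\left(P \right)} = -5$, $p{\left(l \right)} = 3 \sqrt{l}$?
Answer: $\frac{\sqrt{2130}}{6} \approx 7.692$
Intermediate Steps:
$k{\left(d \right)} = \frac{1}{-5 + d}$ ($k{\left(d \right)} = \frac{1}{d - 5} = \frac{1}{-5 + d}$)
$a{\left(S \right)} = 199 + S$
$K = -140$ ($K = -62 + 3 \sqrt{1} \left(-26\right) = -62 + 3 \cdot 1 \left(-26\right) = -62 + 3 \left(-26\right) = -62 - 78 = -140$)
$\sqrt{K + a{\left(k{\left(11 \right)} \right)}} = \sqrt{-140 + \left(199 + \frac{1}{-5 + 11}\right)} = \sqrt{-140 + \left(199 + \frac{1}{6}\right)} = \sqrt{-140 + \frac{1195}{6}} = \sqrt{\frac{355}{6}} = \frac{\sqrt{2130}}{6}$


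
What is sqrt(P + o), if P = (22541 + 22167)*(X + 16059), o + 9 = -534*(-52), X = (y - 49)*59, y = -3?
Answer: sqrt(580829387) ≈ 24100.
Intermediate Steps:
X = -3068 (X = (-3 - 49)*59 = -52*59 = -3068)
o = 27759 (o = -9 - 534*(-52) = -9 + 27768 = 27759)
P = 580801628 (P = (22541 + 22167)*(-3068 + 16059) = 44708*12991 = 580801628)
sqrt(P + o) = sqrt(580801628 + 27759) = sqrt(580829387)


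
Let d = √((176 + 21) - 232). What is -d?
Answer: -I*√35 ≈ -5.9161*I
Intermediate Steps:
d = I*√35 (d = √(197 - 232) = √(-35) = I*√35 ≈ 5.9161*I)
-d = -I*√35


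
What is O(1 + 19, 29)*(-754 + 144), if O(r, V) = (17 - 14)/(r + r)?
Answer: -183/4 ≈ -45.750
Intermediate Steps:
O(r, V) = 3/(2*r) (O(r, V) = 3/((2*r)) = 3*(1/(2*r)) = 3/(2*r))
O(1 + 19, 29)*(-754 + 144) = (3/(2*(1 + 19)))*(-754 + 144) = ((3/2)/20)*(-610) = ((3/2)*(1/20))*(-610) = (3/40)*(-610) = -183/4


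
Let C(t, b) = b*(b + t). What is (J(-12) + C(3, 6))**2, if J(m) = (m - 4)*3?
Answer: 36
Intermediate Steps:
J(m) = -12 + 3*m (J(m) = (-4 + m)*3 = -12 + 3*m)
(J(-12) + C(3, 6))**2 = ((-12 + 3*(-12)) + 6*(6 + 3))**2 = ((-12 - 36) + 6*9)**2 = (-48 + 54)**2 = 6**2 = 36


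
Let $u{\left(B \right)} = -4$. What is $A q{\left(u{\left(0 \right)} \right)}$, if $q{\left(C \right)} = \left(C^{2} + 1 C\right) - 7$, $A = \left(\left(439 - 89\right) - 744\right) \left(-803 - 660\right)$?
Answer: $2882110$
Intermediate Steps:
$A = 576422$ ($A = \left(\left(439 - 89\right) - 744\right) \left(-1463\right) = \left(350 - 744\right) \left(-1463\right) = \left(-394\right) \left(-1463\right) = 576422$)
$q{\left(C \right)} = -7 + C + C^{2}$ ($q{\left(C \right)} = \left(C^{2} + C\right) - 7 = \left(C + C^{2}\right) - 7 = -7 + C + C^{2}$)
$A q{\left(u{\left(0 \right)} \right)} = 576422 \left(-7 - 4 + \left(-4\right)^{2}\right) = 576422 \left(-7 - 4 + 16\right) = 576422 \cdot 5 = 2882110$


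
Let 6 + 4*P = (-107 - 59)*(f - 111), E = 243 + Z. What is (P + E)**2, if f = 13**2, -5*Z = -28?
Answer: 466516801/100 ≈ 4.6652e+6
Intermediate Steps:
Z = 28/5 (Z = -1/5*(-28) = 28/5 ≈ 5.6000)
E = 1243/5 (E = 243 + 28/5 = 1243/5 ≈ 248.60)
f = 169
P = -4817/2 (P = -3/2 + ((-107 - 59)*(169 - 111))/4 = -3/2 + (-166*58)/4 = -3/2 + (1/4)*(-9628) = -3/2 - 2407 = -4817/2 ≈ -2408.5)
(P + E)**2 = (-4817/2 + 1243/5)**2 = (-21599/10)**2 = 466516801/100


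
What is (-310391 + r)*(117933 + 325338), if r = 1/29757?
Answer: -1364728715816402/9919 ≈ -1.3759e+11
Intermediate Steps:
r = 1/29757 ≈ 3.3606e-5
(-310391 + r)*(117933 + 325338) = (-310391 + 1/29757)*(117933 + 325338) = -9236304986/29757*443271 = -1364728715816402/9919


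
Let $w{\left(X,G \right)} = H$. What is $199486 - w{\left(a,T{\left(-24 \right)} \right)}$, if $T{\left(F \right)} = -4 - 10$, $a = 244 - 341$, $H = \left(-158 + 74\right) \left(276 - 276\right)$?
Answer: $199486$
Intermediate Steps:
$H = 0$ ($H = \left(-84\right) 0 = 0$)
$a = -97$
$T{\left(F \right)} = -14$ ($T{\left(F \right)} = -4 - 10 = -14$)
$w{\left(X,G \right)} = 0$
$199486 - w{\left(a,T{\left(-24 \right)} \right)} = 199486 - 0 = 199486 + 0 = 199486$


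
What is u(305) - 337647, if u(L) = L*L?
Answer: -244622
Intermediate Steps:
u(L) = L**2
u(305) - 337647 = 305**2 - 337647 = 93025 - 337647 = -244622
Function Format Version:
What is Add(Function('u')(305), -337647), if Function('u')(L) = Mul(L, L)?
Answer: -244622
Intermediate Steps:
Function('u')(L) = Pow(L, 2)
Add(Function('u')(305), -337647) = Add(Pow(305, 2), -337647) = Add(93025, -337647) = -244622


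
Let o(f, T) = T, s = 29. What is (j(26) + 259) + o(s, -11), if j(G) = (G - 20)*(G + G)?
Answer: 560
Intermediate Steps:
j(G) = 2*G*(-20 + G) (j(G) = (-20 + G)*(2*G) = 2*G*(-20 + G))
(j(26) + 259) + o(s, -11) = (2*26*(-20 + 26) + 259) - 11 = (2*26*6 + 259) - 11 = (312 + 259) - 11 = 571 - 11 = 560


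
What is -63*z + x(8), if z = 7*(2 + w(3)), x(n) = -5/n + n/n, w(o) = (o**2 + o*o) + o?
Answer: -81141/8 ≈ -10143.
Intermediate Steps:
w(o) = o + 2*o**2 (w(o) = (o**2 + o**2) + o = 2*o**2 + o = o + 2*o**2)
x(n) = 1 - 5/n (x(n) = -5/n + 1 = 1 - 5/n)
z = 161 (z = 7*(2 + 3*(1 + 2*3)) = 7*(2 + 3*(1 + 6)) = 7*(2 + 3*7) = 7*(2 + 21) = 7*23 = 161)
-63*z + x(8) = -63*161 + (-5 + 8)/8 = -10143 + (1/8)*3 = -10143 + 3/8 = -81141/8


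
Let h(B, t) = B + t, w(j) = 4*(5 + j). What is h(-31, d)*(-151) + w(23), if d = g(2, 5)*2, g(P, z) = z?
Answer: 3283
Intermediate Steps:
w(j) = 20 + 4*j
d = 10 (d = 5*2 = 10)
h(-31, d)*(-151) + w(23) = (-31 + 10)*(-151) + (20 + 4*23) = -21*(-151) + (20 + 92) = 3171 + 112 = 3283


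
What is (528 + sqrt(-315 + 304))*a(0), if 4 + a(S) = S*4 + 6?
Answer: 1056 + 2*I*sqrt(11) ≈ 1056.0 + 6.6332*I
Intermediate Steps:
a(S) = 2 + 4*S (a(S) = -4 + (S*4 + 6) = -4 + (4*S + 6) = -4 + (6 + 4*S) = 2 + 4*S)
(528 + sqrt(-315 + 304))*a(0) = (528 + sqrt(-315 + 304))*(2 + 4*0) = (528 + sqrt(-11))*(2 + 0) = (528 + I*sqrt(11))*2 = 1056 + 2*I*sqrt(11)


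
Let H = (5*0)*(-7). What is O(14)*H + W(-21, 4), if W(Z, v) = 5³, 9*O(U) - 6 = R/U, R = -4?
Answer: 125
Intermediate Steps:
O(U) = ⅔ - 4/(9*U) (O(U) = ⅔ + (-4/U)/9 = ⅔ - 4/(9*U))
W(Z, v) = 125
H = 0 (H = 0*(-7) = 0)
O(14)*H + W(-21, 4) = ((2/9)*(-2 + 3*14)/14)*0 + 125 = ((2/9)*(1/14)*(-2 + 42))*0 + 125 = ((2/9)*(1/14)*40)*0 + 125 = (40/63)*0 + 125 = 0 + 125 = 125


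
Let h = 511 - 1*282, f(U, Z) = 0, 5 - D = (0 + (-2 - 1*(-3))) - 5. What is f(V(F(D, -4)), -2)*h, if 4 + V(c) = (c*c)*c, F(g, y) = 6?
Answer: 0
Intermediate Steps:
D = 9 (D = 5 - ((0 + (-2 - 1*(-3))) - 5) = 5 - ((0 + (-2 + 3)) - 5) = 5 - ((0 + 1) - 5) = 5 - (1 - 5) = 5 - 1*(-4) = 5 + 4 = 9)
V(c) = -4 + c³ (V(c) = -4 + (c*c)*c = -4 + c²*c = -4 + c³)
h = 229 (h = 511 - 282 = 229)
f(V(F(D, -4)), -2)*h = 0*229 = 0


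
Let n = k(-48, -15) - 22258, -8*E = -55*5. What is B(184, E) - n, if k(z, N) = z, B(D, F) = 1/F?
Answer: 6134158/275 ≈ 22306.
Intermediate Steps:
E = 275/8 (E = -(-55)*5/8 = -⅛*(-275) = 275/8 ≈ 34.375)
n = -22306 (n = -48 - 22258 = -22306)
B(184, E) - n = 1/(275/8) - 1*(-22306) = 8/275 + 22306 = 6134158/275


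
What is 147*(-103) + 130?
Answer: -15011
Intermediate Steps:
147*(-103) + 130 = -15141 + 130 = -15011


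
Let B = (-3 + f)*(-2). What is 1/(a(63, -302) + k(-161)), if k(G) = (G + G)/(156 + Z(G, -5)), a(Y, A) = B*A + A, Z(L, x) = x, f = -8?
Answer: -151/1049168 ≈ -0.00014392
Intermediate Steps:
B = 22 (B = (-3 - 8)*(-2) = -11*(-2) = 22)
a(Y, A) = 23*A (a(Y, A) = 22*A + A = 23*A)
k(G) = 2*G/151 (k(G) = (G + G)/(156 - 5) = (2*G)/151 = (2*G)*(1/151) = 2*G/151)
1/(a(63, -302) + k(-161)) = 1/(23*(-302) + (2/151)*(-161)) = 1/(-6946 - 322/151) = 1/(-1049168/151) = -151/1049168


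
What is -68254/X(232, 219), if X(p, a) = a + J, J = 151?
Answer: -34127/185 ≈ -184.47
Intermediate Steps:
X(p, a) = 151 + a (X(p, a) = a + 151 = 151 + a)
-68254/X(232, 219) = -68254/(151 + 219) = -68254/370 = -68254*1/370 = -34127/185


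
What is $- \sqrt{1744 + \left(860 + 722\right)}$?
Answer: $- \sqrt{3326} \approx -57.672$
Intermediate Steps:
$- \sqrt{1744 + \left(860 + 722\right)} = - \sqrt{1744 + 1582} = - \sqrt{3326}$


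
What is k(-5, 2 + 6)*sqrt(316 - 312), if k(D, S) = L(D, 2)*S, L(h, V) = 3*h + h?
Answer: -320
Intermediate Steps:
L(h, V) = 4*h
k(D, S) = 4*D*S (k(D, S) = (4*D)*S = 4*D*S)
k(-5, 2 + 6)*sqrt(316 - 312) = (4*(-5)*(2 + 6))*sqrt(316 - 312) = (4*(-5)*8)*sqrt(4) = -160*2 = -320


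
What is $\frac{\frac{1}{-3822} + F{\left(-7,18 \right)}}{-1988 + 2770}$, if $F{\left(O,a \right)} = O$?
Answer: $- \frac{26755}{2988804} \approx -0.0089517$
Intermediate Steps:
$\frac{\frac{1}{-3822} + F{\left(-7,18 \right)}}{-1988 + 2770} = \frac{\frac{1}{-3822} - 7}{-1988 + 2770} = \frac{- \frac{1}{3822} - 7}{782} = \left(- \frac{26755}{3822}\right) \frac{1}{782} = - \frac{26755}{2988804}$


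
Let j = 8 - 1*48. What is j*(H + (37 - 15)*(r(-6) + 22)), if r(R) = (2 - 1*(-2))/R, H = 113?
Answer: -69880/3 ≈ -23293.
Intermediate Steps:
r(R) = 4/R (r(R) = (2 + 2)/R = 4/R)
j = -40 (j = 8 - 48 = -40)
j*(H + (37 - 15)*(r(-6) + 22)) = -40*(113 + (37 - 15)*(4/(-6) + 22)) = -40*(113 + 22*(4*(-⅙) + 22)) = -40*(113 + 22*(-⅔ + 22)) = -40*(113 + 22*(64/3)) = -40*(113 + 1408/3) = -40*1747/3 = -69880/3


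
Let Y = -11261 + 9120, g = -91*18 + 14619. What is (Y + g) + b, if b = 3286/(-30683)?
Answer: 332600434/30683 ≈ 10840.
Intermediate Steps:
b = -3286/30683 (b = 3286*(-1/30683) = -3286/30683 ≈ -0.10710)
g = 12981 (g = -1638 + 14619 = 12981)
Y = -2141
(Y + g) + b = (-2141 + 12981) - 3286/30683 = 10840 - 3286/30683 = 332600434/30683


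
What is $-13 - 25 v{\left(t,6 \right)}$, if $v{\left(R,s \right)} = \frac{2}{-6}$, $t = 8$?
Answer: $- \frac{14}{3} \approx -4.6667$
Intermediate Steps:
$v{\left(R,s \right)} = - \frac{1}{3}$ ($v{\left(R,s \right)} = 2 \left(- \frac{1}{6}\right) = - \frac{1}{3}$)
$-13 - 25 v{\left(t,6 \right)} = -13 - - \frac{25}{3} = -13 + \frac{25}{3} = - \frac{14}{3}$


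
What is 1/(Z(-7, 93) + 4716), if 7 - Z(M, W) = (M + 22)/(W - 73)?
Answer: 4/18889 ≈ 0.00021176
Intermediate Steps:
Z(M, W) = 7 - (22 + M)/(-73 + W) (Z(M, W) = 7 - (M + 22)/(W - 73) = 7 - (22 + M)/(-73 + W))
1/(Z(-7, 93) + 4716) = 1/((-533 - 1*(-7) + 7*93)/(-73 + 93) + 4716) = 1/((-533 + 7 + 651)/20 + 4716) = 1/((1/20)*125 + 4716) = 1/(25/4 + 4716) = 1/(18889/4) = 4/18889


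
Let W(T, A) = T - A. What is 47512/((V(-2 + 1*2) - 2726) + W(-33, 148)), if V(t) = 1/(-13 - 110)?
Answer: -2921988/178781 ≈ -16.344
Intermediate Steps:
V(t) = -1/123 (V(t) = 1/(-123) = -1/123)
47512/((V(-2 + 1*2) - 2726) + W(-33, 148)) = 47512/((-1/123 - 2726) + (-33 - 1*148)) = 47512/(-335299/123 + (-33 - 148)) = 47512/(-335299/123 - 181) = 47512/(-357562/123) = 47512*(-123/357562) = -2921988/178781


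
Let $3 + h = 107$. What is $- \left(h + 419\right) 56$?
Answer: $-29288$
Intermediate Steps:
$h = 104$ ($h = -3 + 107 = 104$)
$- \left(h + 419\right) 56 = - \left(104 + 419\right) 56 = - 523 \cdot 56 = \left(-1\right) 29288 = -29288$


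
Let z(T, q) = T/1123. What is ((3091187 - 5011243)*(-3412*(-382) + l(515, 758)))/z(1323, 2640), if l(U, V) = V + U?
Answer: -2813131284389416/1323 ≈ -2.1263e+12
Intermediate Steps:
l(U, V) = U + V
z(T, q) = T/1123 (z(T, q) = T*(1/1123) = T/1123)
((3091187 - 5011243)*(-3412*(-382) + l(515, 758)))/z(1323, 2640) = ((3091187 - 5011243)*(-3412*(-382) + (515 + 758)))/(((1/1123)*1323)) = (-1920056*(1303384 + 1273))/(1323/1123) = -1920056*1304657*(1123/1323) = -2505014500792*1123/1323 = -2813131284389416/1323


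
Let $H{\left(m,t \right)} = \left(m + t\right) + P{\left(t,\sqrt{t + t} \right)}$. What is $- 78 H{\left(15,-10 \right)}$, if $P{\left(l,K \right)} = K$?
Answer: $-390 - 156 i \sqrt{5} \approx -390.0 - 348.83 i$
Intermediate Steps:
$H{\left(m,t \right)} = m + t + \sqrt{2} \sqrt{t}$ ($H{\left(m,t \right)} = \left(m + t\right) + \sqrt{t + t} = \left(m + t\right) + \sqrt{2 t} = \left(m + t\right) + \sqrt{2} \sqrt{t} = m + t + \sqrt{2} \sqrt{t}$)
$- 78 H{\left(15,-10 \right)} = - 78 \left(15 - 10 + \sqrt{2} \sqrt{-10}\right) = - 78 \left(15 - 10 + \sqrt{2} i \sqrt{10}\right) = - 78 \left(15 - 10 + 2 i \sqrt{5}\right) = - 78 \left(5 + 2 i \sqrt{5}\right) = -390 - 156 i \sqrt{5}$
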